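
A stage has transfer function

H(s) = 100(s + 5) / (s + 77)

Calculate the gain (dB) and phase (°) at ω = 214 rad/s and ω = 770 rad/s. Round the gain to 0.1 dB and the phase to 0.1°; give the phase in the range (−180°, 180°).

At s = jω = j214:
zero (s+5): 5 + j214 → |·| = √(5²+214²) = √45821 ≈ 214.06, ∠ = arctan(214/5) ≈ 88.66°
pole (s+77): 77 + j214 → |·| = √(77²+214²) = √51725 ≈ 227.43, ∠ = arctan(214/77) ≈ 70.21°
|H| = 100 · 214.06 / 227.43 ≈ 94.121
Gain = 20 log₁₀(94.121) ≈ 39.47 dB
∠H = 88.66° − 70.21° = 18.45°

At s = jω = j770:
zero (s+5): 5 + j770 → |·| = √(5²+770²) = √592925 ≈ 770.02, ∠ = arctan(770/5) ≈ 89.63°
pole (s+77): 77 + j770 → |·| = √(77²+770²) = √598829 ≈ 773.84, ∠ = arctan(770/77) ≈ 84.29°
|H| = 100 · 770.02 / 773.84 ≈ 99.506
Gain = 20 log₁₀(99.506) ≈ 39.96 dB
∠H = 89.63° − 84.29° = 5.34°

ω = 214: 39.5 dB, 18.5°; ω = 770: 40.0 dB, 5.3°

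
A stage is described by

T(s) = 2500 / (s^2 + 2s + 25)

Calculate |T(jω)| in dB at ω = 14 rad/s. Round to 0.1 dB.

At s = jω = j14:
quadratic: (j14)² + 2·j14 + 25 = -171 + j28 → |·| ≈ 173.28, ∠ ≈ 170.70°
|T| = 2500 / 173.28 ≈ 14.428
Gain = 20 log₁₀(14.428) ≈ 23.18 dB

23.2 dB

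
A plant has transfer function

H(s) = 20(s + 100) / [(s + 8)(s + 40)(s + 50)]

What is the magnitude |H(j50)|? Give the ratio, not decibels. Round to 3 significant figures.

0.00975

At s = jω = j50:
zero (s+100): 100 + j50 → |·| = √(100²+50²) = √12500 ≈ 111.8, ∠ = arctan(50/100) ≈ 26.57°
pole (s+8): 8 + j50 → |·| = √(8²+50²) = √2564 ≈ 50.636, ∠ = arctan(50/8) ≈ 80.91°
pole (s+40): 40 + j50 → |·| = √(40²+50²) = √4100 ≈ 64.031, ∠ = arctan(50/40) ≈ 51.34°
pole (s+50): 50 + j50 → |·| = √(50²+50²) = √5000 ≈ 70.711, ∠ = arctan(50/50) ≈ 45.00°
|H| = 20 · 111.8 / 2.2926e+05 ≈ 0.0097531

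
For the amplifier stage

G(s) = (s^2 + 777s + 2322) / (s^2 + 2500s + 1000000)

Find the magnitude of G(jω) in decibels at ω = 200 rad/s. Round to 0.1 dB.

Substitute s = j200:
Numerator: (j200)^2 + 777(j200) + 2322 = -37678 + j155400
Denominator: (j200)^2 + 2500(j200) + 1000000 = 960000 + j500000
|N| = √(37678² + 155400²) ≈ 1.599e+05, ∠N ≈ 103.63°
|D| = √(960000² + 500000²) ≈ 1.0824e+06, ∠D ≈ 27.51°
|G| = 1.599e+05 / 1.0824e+06 ≈ 0.14773
Gain = 20 log₁₀(0.14773) ≈ -16.61 dB

-16.6 dB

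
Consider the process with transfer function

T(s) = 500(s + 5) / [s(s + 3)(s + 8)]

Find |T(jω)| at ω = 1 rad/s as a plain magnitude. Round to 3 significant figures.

100

At s = jω = j1:
zero (s+5): 5 + j1 → |·| = √(5²+1²) = √26 ≈ 5.099, ∠ = arctan(1/5) ≈ 11.31°
pole (s+3): 3 + j1 → |·| = √(3²+1²) = √10 ≈ 3.1623, ∠ = arctan(1/3) ≈ 18.43°
pole (s+8): 8 + j1 → |·| = √(8²+1²) = √65 ≈ 8.0623, ∠ = arctan(1/8) ≈ 7.13°
pole at origin: |s| = 1, ∠ = 90.00° (in denominator)
|T| = 500 · 5.099 / 25.495 ≈ 100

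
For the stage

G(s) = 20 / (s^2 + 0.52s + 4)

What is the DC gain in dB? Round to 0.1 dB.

14.0 dB

G(0) = 20 / 4 = 5
20 log₁₀(5) ≈ 13.98 dB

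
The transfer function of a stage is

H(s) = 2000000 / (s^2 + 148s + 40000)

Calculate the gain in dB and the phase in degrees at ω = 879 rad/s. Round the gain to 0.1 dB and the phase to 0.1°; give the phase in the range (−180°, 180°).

At s = jω = j879:
quadratic: (j879)² + 148·j879 + 40000 = -732641 + j130092 → |·| ≈ 7.441e+05, ∠ ≈ 169.93°
|H| = 2000000 / 7.441e+05 ≈ 2.6878
Gain = 20 log₁₀(2.6878) ≈ 8.59 dB
∠H = 0.00° − 169.93° = -169.93°

8.6 dB, -169.9°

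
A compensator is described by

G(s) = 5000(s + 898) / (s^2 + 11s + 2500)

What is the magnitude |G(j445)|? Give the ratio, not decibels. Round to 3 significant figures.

25.6

At s = jω = j445:
zero (s+898): 898 + j445 → |·| = √(898²+445²) = √1004429 ≈ 1002.2, ∠ = arctan(445/898) ≈ 26.36°
quadratic: (j445)² + 11·j445 + 2500 = -195525 + j4895 → |·| ≈ 1.9559e+05, ∠ ≈ 178.57°
|G| = 5000 · 1002.2 / 1.9559e+05 ≈ 25.62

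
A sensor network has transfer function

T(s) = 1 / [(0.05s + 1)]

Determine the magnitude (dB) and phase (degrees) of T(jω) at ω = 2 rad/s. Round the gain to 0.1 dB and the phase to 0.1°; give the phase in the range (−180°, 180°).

-0.0 dB, -5.7°

At ω = 2 rad/s:
pole (1 + j2·0.05) = 1 + j0.1 → |·| ≈ 1.005, ∠ ≈ 5.71°
|T| = 1 · 1 / (1.005) ≈ 0.99502
Gain = 20 log₁₀(0.99502) ≈ -0.04 dB
∠T = (0°) − (5.71°) = -5.71°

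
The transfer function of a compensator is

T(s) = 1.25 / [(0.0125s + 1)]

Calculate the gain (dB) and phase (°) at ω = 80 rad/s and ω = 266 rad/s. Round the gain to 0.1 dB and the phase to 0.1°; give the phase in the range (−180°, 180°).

ω = 80: -1.1 dB, -45.0°; ω = 266: -8.9 dB, -73.3°

At ω = 80 rad/s:
pole (1 + j80·0.0125) = 1 + j1 → |·| ≈ 1.4142, ∠ ≈ 45.00°
|T| = 1.25 · 1 / (1.4142) ≈ 0.88389
Gain = 20 log₁₀(0.88389) ≈ -1.07 dB
∠T = (0°) − (45.00°) = -45.00°

At ω = 266 rad/s:
pole (1 + j266·0.0125) = 1 + j3.325 → |·| ≈ 3.4721, ∠ ≈ 73.26°
|T| = 1.25 · 1 / (3.4721) ≈ 0.36001
Gain = 20 log₁₀(0.36001) ≈ -8.87 dB
∠T = (0°) − (73.26°) = -73.26°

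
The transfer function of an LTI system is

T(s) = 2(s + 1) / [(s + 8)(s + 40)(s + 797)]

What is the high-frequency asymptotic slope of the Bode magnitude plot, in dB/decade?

-40 dB/decade

Each pole contributes −20 dB/decade at high frequency; each zero contributes +20 dB/decade.
Net: 1 zero(s) − 3 pole(s) → -40 dB/decade.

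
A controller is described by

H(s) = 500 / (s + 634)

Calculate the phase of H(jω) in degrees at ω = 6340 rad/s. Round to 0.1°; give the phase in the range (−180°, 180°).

At s = jω = j6340:
pole (s+634): 634 + j6340 → |·| = √(634²+6340²) = √40597556 ≈ 6371.6, ∠ = arctan(6340/634) ≈ 84.29°
∠H = 0.00° − 84.29° = -84.29°

-84.3°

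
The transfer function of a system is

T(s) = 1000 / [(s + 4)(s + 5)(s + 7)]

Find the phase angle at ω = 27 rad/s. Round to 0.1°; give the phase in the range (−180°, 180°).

At s = jω = j27:
pole (s+4): 4 + j27 → |·| = √(4²+27²) = √745 ≈ 27.295, ∠ = arctan(27/4) ≈ 81.57°
pole (s+5): 5 + j27 → |·| = √(5²+27²) = √754 ≈ 27.459, ∠ = arctan(27/5) ≈ 79.51°
pole (s+7): 7 + j27 → |·| = √(7²+27²) = √778 ≈ 27.893, ∠ = arctan(27/7) ≈ 75.47°
∠T = 0.00° − 236.55° = -236.55° ≡ 123.45° (principal value)

123.5°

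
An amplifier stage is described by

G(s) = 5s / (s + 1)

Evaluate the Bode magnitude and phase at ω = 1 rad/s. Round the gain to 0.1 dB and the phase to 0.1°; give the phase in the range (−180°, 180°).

At s = jω = j1:
zero at origin: s = j1 → |·| = 1, ∠ = 90.00°
pole (s+1): 1 + j1 → |·| = √(1²+1²) = √2 ≈ 1.4142, ∠ = arctan(1/1) ≈ 45.00°
|G| = 5 · 1 / 1.4142 ≈ 3.5356
Gain = 20 log₁₀(3.5356) ≈ 10.97 dB
∠G = 90.00° − 45.00° = 45.00°

11.0 dB, 45.0°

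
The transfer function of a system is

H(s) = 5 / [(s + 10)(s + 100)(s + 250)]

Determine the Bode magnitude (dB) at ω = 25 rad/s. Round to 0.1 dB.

-102.9 dB

At s = jω = j25:
pole (s+10): 10 + j25 → |·| = √(10²+25²) = √725 ≈ 26.926, ∠ = arctan(25/10) ≈ 68.20°
pole (s+100): 100 + j25 → |·| = √(100²+25²) = √10625 ≈ 103.08, ∠ = arctan(25/100) ≈ 14.04°
pole (s+250): 250 + j25 → |·| = √(250²+25²) = √63125 ≈ 251.25, ∠ = arctan(25/250) ≈ 5.71°
|H| = 5 / 6.9735e+05 ≈ 7.17e-06
Gain = 20 log₁₀(7.17e-06) ≈ -102.89 dB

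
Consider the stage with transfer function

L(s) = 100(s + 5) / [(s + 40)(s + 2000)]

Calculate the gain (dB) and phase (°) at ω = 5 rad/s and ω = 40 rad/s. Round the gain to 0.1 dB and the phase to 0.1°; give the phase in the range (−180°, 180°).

At s = jω = j5:
zero (s+5): 5 + j5 → |·| = √(5²+5²) = √50 ≈ 7.0711, ∠ = arctan(5/5) ≈ 45.00°
pole (s+40): 40 + j5 → |·| = √(40²+5²) = √1625 ≈ 40.311, ∠ = arctan(5/40) ≈ 7.13°
pole (s+2000): 2000 + j5 → |·| = √(2000²+5²) = √4000025 ≈ 2000, ∠ = arctan(5/2000) ≈ 0.14°
|L| = 100 · 7.0711 / 80622 ≈ 0.0087707
Gain = 20 log₁₀(0.0087707) ≈ -41.14 dB
∠L = 45.00° − 7.27° = 37.73°

At s = jω = j40:
zero (s+5): 5 + j40 → |·| = √(5²+40²) = √1625 ≈ 40.311, ∠ = arctan(40/5) ≈ 82.87°
pole (s+40): 40 + j40 → |·| = √(40²+40²) = √3200 ≈ 56.569, ∠ = arctan(40/40) ≈ 45.00°
pole (s+2000): 2000 + j40 → |·| = √(2000²+40²) = √4001600 ≈ 2000.4, ∠ = arctan(40/2000) ≈ 1.15°
|L| = 100 · 40.311 / 1.1316e+05 ≈ 0.035623
Gain = 20 log₁₀(0.035623) ≈ -28.97 dB
∠L = 82.87° − 46.15° = 36.72°

ω = 5: -41.1 dB, 37.7°; ω = 40: -29.0 dB, 36.7°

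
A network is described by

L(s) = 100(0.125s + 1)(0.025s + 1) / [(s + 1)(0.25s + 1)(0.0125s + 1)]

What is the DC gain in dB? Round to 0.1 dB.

L(0) = 100 · 1 / 1 = 100
20 log₁₀(100) ≈ 40.00 dB

40.0 dB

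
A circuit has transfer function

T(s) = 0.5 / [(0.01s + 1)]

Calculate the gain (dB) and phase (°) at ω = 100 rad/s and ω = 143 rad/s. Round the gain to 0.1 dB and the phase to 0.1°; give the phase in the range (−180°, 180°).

ω = 100: -9.0 dB, -45.0°; ω = 143: -10.9 dB, -55.0°

At ω = 100 rad/s:
pole (1 + j100·0.01) = 1 + j1 → |·| ≈ 1.4142, ∠ ≈ 45.00°
|T| = 0.5 · 1 / (1.4142) ≈ 0.35356
Gain = 20 log₁₀(0.35356) ≈ -9.03 dB
∠T = (0°) − (45.00°) = -45.00°

At ω = 143 rad/s:
pole (1 + j143·0.01) = 1 + j1.43 → |·| ≈ 1.745, ∠ ≈ 55.03°
|T| = 0.5 · 1 / (1.745) ≈ 0.28653
Gain = 20 log₁₀(0.28653) ≈ -10.86 dB
∠T = (0°) − (55.03°) = -55.03°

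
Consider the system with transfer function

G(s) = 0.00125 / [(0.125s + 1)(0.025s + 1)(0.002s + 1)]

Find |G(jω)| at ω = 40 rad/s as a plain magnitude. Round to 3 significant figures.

At ω = 40 rad/s:
pole (1 + j40·0.125) = 1 + j5 → |·| ≈ 5.099, ∠ ≈ 78.69°
pole (1 + j40·0.025) = 1 + j1 → |·| ≈ 1.4142, ∠ ≈ 45.00°
pole (1 + j40·0.002) = 1 + j0.08 → |·| ≈ 1.0032, ∠ ≈ 4.57°
|G| = 0.00125 · 1 / (5.099 · 1.4142 · 1.0032) ≈ 0.00017279

0.000173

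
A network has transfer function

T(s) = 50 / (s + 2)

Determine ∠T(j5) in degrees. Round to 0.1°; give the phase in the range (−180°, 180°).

Substitute s = j5:
Numerator: 50 = 50 + j0
Denominator: (j5) + 2 = 2 + j5
|N| = √(50² + 0²) ≈ 50, ∠N ≈ 0.00°
|D| = √(2² + 5²) ≈ 5.3852, ∠D ≈ 68.20°
∠T = 0.00° − 68.20° = -68.20°

-68.2°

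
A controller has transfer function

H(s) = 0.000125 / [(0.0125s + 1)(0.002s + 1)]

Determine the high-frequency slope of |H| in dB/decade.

Each pole contributes −20 dB/decade at high frequency; each zero contributes +20 dB/decade.
Net: 0 zero(s) − 2 pole(s) → -40 dB/decade.

-40 dB/decade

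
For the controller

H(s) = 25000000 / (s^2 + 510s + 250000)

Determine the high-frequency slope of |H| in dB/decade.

-40 dB/decade

Each pole contributes −20 dB/decade at high frequency; each zero contributes +20 dB/decade.
Net: 0 zero(s) − 2 pole(s) → -40 dB/decade.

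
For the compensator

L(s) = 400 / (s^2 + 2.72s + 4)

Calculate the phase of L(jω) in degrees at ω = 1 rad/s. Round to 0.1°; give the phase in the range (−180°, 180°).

-42.2°

At s = jω = j1:
quadratic: (j1)² + 2.72·j1 + 4 = 3 + j2.72 → |·| ≈ 4.0495, ∠ ≈ 42.20°
∠L = 0.00° − 42.20° = -42.20°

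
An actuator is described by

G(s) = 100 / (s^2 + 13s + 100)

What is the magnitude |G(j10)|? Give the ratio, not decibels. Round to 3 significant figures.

At s = jω = j10:
quadratic: (j10)² + 13·j10 + 100 = 0 + j130 → |·| ≈ 130, ∠ ≈ 90.00°
|G| = 100 / 130 ≈ 0.76923

0.769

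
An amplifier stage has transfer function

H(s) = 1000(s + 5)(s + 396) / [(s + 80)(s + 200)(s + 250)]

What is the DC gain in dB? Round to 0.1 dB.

H(0) = 1000·5·396 / (80·200·250) = 0.495
20 log₁₀(0.495) ≈ -6.11 dB

-6.1 dB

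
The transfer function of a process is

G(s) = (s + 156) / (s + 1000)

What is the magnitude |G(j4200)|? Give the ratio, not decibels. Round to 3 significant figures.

At s = jω = j4200:
zero (s+156): 156 + j4200 → |·| = √(156²+4200²) = √17664336 ≈ 4202.9, ∠ = arctan(4200/156) ≈ 87.87°
pole (s+1000): 1000 + j4200 → |·| = √(1000²+4200²) = √18640000 ≈ 4317.4, ∠ = arctan(4200/1000) ≈ 76.61°
|G| = 1 · 4202.9 / 4317.4 ≈ 0.97348

0.973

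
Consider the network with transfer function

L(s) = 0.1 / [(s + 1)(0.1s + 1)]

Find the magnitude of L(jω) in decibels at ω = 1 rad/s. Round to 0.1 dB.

At ω = 1 rad/s:
pole (1 + j1·1) = 1 + j1 → |·| ≈ 1.4142, ∠ ≈ 45.00°
pole (1 + j1·0.1) = 1 + j0.1 → |·| ≈ 1.005, ∠ ≈ 5.71°
|L| = 0.1 · 1 / (1.4142 · 1.005) ≈ 0.07036
Gain = 20 log₁₀(0.07036) ≈ -23.05 dB

-23.1 dB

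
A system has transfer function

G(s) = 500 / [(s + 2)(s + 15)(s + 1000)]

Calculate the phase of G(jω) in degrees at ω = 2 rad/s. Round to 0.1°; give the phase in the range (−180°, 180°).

At s = jω = j2:
pole (s+2): 2 + j2 → |·| = √(2²+2²) = √8 ≈ 2.8284, ∠ = arctan(2/2) ≈ 45.00°
pole (s+15): 15 + j2 → |·| = √(15²+2²) = √229 ≈ 15.133, ∠ = arctan(2/15) ≈ 7.59°
pole (s+1000): 1000 + j2 → |·| = √(1000²+2²) = √1000004 ≈ 1000, ∠ = arctan(2/1000) ≈ 0.11°
∠G = 0.00° − 52.70° = -52.70°

-52.7°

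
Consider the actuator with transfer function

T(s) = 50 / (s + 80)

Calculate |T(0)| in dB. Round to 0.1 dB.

-4.1 dB

T(0) = 50 / (80) = 0.625
20 log₁₀(0.625) ≈ -4.08 dB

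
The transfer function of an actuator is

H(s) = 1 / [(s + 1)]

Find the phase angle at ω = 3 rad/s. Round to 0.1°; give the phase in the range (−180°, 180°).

At ω = 3 rad/s:
pole (1 + j3·1) = 1 + j3 → |·| ≈ 3.1623, ∠ ≈ 71.57°
∠H = (0°) − (71.57°) = -71.57°

-71.6°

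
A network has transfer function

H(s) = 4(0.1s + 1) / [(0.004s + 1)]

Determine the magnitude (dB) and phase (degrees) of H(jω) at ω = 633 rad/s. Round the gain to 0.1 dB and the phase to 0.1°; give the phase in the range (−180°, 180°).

At ω = 633 rad/s:
zero (1 + j633·0.1) = 1 + j63.3 → |·| ≈ 63.308, ∠ ≈ 89.09°
pole (1 + j633·0.004) = 1 + j2.532 → |·| ≈ 2.7223, ∠ ≈ 68.45°
|H| = 4 · 63.308 / (2.7223) ≈ 93.021
Gain = 20 log₁₀(93.021) ≈ 39.37 dB
∠H = (89.09°) − (68.45°) = 20.64°

39.4 dB, 20.6°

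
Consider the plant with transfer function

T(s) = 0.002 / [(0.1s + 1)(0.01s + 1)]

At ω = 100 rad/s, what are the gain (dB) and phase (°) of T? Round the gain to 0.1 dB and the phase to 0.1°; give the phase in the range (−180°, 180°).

At ω = 100 rad/s:
pole (1 + j100·0.1) = 1 + j10 → |·| ≈ 10.05, ∠ ≈ 84.29°
pole (1 + j100·0.01) = 1 + j1 → |·| ≈ 1.4142, ∠ ≈ 45.00°
|T| = 0.002 · 1 / (10.05 · 1.4142) ≈ 0.00014072
Gain = 20 log₁₀(0.00014072) ≈ -77.03 dB
∠T = (0°) − (84.29° + 45.00°) = -129.29°

-77.0 dB, -129.3°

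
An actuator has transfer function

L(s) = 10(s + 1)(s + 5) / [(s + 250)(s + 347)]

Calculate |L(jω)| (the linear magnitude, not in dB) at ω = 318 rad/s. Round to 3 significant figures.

5.31

At s = jω = j318:
zero (s+1): 1 + j318 → |·| = √(1²+318²) = √101125 ≈ 318, ∠ = arctan(318/1) ≈ 89.82°
zero (s+5): 5 + j318 → |·| = √(5²+318²) = √101149 ≈ 318.04, ∠ = arctan(318/5) ≈ 89.10°
pole (s+250): 250 + j318 → |·| = √(250²+318²) = √163624 ≈ 404.5, ∠ = arctan(318/250) ≈ 51.83°
pole (s+347): 347 + j318 → |·| = √(347²+318²) = √221533 ≈ 470.67, ∠ = arctan(318/347) ≈ 42.50°
|L| = 10 · 1.0114e+05 / 1.9039e+05 ≈ 5.3123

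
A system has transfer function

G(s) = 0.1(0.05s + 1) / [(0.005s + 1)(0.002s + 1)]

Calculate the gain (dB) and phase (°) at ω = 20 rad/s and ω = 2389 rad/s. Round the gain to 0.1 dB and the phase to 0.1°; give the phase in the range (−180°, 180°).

ω = 20: -17.0 dB, 37.0°; ω = 2389: -13.8 dB, -73.9°

At ω = 20 rad/s:
zero (1 + j20·0.05) = 1 + j1 → |·| ≈ 1.4142, ∠ ≈ 45.00°
pole (1 + j20·0.005) = 1 + j0.1 → |·| ≈ 1.005, ∠ ≈ 5.71°
pole (1 + j20·0.002) = 1 + j0.04 → |·| ≈ 1.0008, ∠ ≈ 2.29°
|G| = 0.1 · 1.4142 / (1.005 · 1.0008) ≈ 0.1406
Gain = 20 log₁₀(0.1406) ≈ -17.04 dB
∠G = (45.00°) − (5.71° + 2.29°) = 37.00°

At ω = 2389 rad/s:
zero (1 + j2389·0.05) = 1 + j119.45 → |·| ≈ 119.45, ∠ ≈ 89.52°
pole (1 + j2389·0.005) = 1 + j11.945 → |·| ≈ 11.987, ∠ ≈ 85.21°
pole (1 + j2389·0.002) = 1 + j4.778 → |·| ≈ 4.8815, ∠ ≈ 78.18°
|G| = 0.1 · 119.45 / (11.987 · 4.8815) ≈ 0.20414
Gain = 20 log₁₀(0.20414) ≈ -13.80 dB
∠G = (89.52°) − (85.21° + 78.18°) = -73.87°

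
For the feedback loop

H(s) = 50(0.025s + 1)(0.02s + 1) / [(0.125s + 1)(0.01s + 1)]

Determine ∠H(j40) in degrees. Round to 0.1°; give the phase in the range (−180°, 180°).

At ω = 40 rad/s:
zero (1 + j40·0.025) = 1 + j1 → |·| ≈ 1.4142, ∠ ≈ 45.00°
zero (1 + j40·0.02) = 1 + j0.8 → |·| ≈ 1.2806, ∠ ≈ 38.66°
pole (1 + j40·0.125) = 1 + j5 → |·| ≈ 5.099, ∠ ≈ 78.69°
pole (1 + j40·0.01) = 1 + j0.4 → |·| ≈ 1.077, ∠ ≈ 21.80°
∠H = (45.00° + 38.66°) − (78.69° + 21.80°) = -16.83°

-16.8°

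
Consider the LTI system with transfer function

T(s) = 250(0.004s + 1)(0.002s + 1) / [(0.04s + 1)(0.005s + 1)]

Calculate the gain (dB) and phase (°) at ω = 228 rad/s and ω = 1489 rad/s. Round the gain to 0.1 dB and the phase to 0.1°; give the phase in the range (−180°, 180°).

ω = 228: 28.5 dB, -65.6°; ω = 1489: 20.5 dB, -19.5°

At ω = 228 rad/s:
zero (1 + j228·0.004) = 1 + j0.912 → |·| ≈ 1.3534, ∠ ≈ 42.36°
zero (1 + j228·0.002) = 1 + j0.456 → |·| ≈ 1.0991, ∠ ≈ 24.51°
pole (1 + j228·0.04) = 1 + j9.12 → |·| ≈ 9.1747, ∠ ≈ 83.74°
pole (1 + j228·0.005) = 1 + j1.14 → |·| ≈ 1.5164, ∠ ≈ 48.74°
|T| = 250 · 1.3534 · 1.0991 / (9.1747 · 1.5164) ≈ 26.73
Gain = 20 log₁₀(26.73) ≈ 28.54 dB
∠T = (42.36° + 24.51°) − (83.74° + 48.74°) = -65.61°

At ω = 1489 rad/s:
zero (1 + j1489·0.004) = 1 + j5.956 → |·| ≈ 6.0394, ∠ ≈ 80.47°
zero (1 + j1489·0.002) = 1 + j2.978 → |·| ≈ 3.1414, ∠ ≈ 71.44°
pole (1 + j1489·0.04) = 1 + j59.56 → |·| ≈ 59.568, ∠ ≈ 89.04°
pole (1 + j1489·0.005) = 1 + j7.445 → |·| ≈ 7.5119, ∠ ≈ 82.35°
|T| = 250 · 6.0394 · 3.1414 / (59.568 · 7.5119) ≈ 10.6
Gain = 20 log₁₀(10.6) ≈ 20.51 dB
∠T = (80.47° + 71.44°) − (89.04° + 82.35°) = -19.48°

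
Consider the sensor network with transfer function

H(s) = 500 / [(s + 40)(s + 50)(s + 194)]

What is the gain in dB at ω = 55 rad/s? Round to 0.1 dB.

At s = jω = j55:
pole (s+40): 40 + j55 → |·| = √(40²+55²) = √4625 ≈ 68.007, ∠ = arctan(55/40) ≈ 53.97°
pole (s+50): 50 + j55 → |·| = √(50²+55²) = √5525 ≈ 74.33, ∠ = arctan(55/50) ≈ 47.73°
pole (s+194): 194 + j55 → |·| = √(194²+55²) = √40661 ≈ 201.65, ∠ = arctan(55/194) ≈ 15.83°
|H| = 500 / 1.0193e+06 ≈ 0.00049053
Gain = 20 log₁₀(0.00049053) ≈ -66.19 dB

-66.2 dB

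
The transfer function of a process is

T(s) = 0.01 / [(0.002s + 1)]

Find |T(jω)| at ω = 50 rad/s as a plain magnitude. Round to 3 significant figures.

0.00995

At ω = 50 rad/s:
pole (1 + j50·0.002) = 1 + j0.1 → |·| ≈ 1.005, ∠ ≈ 5.71°
|T| = 0.01 · 1 / (1.005) ≈ 0.0099502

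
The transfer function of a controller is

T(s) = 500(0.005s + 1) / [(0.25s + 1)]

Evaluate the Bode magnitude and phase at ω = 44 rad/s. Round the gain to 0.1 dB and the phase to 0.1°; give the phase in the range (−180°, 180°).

33.3 dB, -72.4°

At ω = 44 rad/s:
zero (1 + j44·0.005) = 1 + j0.22 → |·| ≈ 1.0239, ∠ ≈ 12.41°
pole (1 + j44·0.25) = 1 + j11 → |·| ≈ 11.045, ∠ ≈ 84.81°
|T| = 500 · 1.0239 / (11.045) ≈ 46.351
Gain = 20 log₁₀(46.351) ≈ 33.32 dB
∠T = (12.41°) − (84.81°) = -72.40°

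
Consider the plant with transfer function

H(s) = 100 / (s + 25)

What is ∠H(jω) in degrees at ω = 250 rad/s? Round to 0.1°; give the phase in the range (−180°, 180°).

Substitute s = j250:
Numerator: 100 = 100 + j0
Denominator: (j250) + 25 = 25 + j250
|N| = √(100² + 0²) ≈ 100, ∠N ≈ 0.00°
|D| = √(25² + 250²) ≈ 251.25, ∠D ≈ 84.29°
∠H = 0.00° − 84.29° = -84.29°

-84.3°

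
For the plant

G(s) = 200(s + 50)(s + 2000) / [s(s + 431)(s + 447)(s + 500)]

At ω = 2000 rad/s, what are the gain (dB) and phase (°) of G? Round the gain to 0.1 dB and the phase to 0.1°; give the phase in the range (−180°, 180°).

At s = jω = j2000:
zero (s+50): 50 + j2000 → |·| = √(50²+2000²) = √4002500 ≈ 2000.6, ∠ = arctan(2000/50) ≈ 88.57°
zero (s+2000): 2000 + j2000 → |·| = √(2000²+2000²) = √8000000 ≈ 2828.4, ∠ = arctan(2000/2000) ≈ 45.00°
pole (s+431): 431 + j2000 → |·| = √(431²+2000²) = √4185761 ≈ 2045.9, ∠ = arctan(2000/431) ≈ 77.84°
pole (s+447): 447 + j2000 → |·| = √(447²+2000²) = √4199809 ≈ 2049.3, ∠ = arctan(2000/447) ≈ 77.40°
pole (s+500): 500 + j2000 → |·| = √(500²+2000²) = √4250000 ≈ 2061.6, ∠ = arctan(2000/500) ≈ 75.96°
pole at origin: |s| = 2000, ∠ = 90.00° (in denominator)
|G| = 200 · 5.6585e+06 / 1.7287e+13 ≈ 6.5465e-05
Gain = 20 log₁₀(6.5465e-05) ≈ -83.68 dB
∠G = 133.57° − 321.20° = -187.63° ≡ 172.37° (principal value)

-83.7 dB, 172.4°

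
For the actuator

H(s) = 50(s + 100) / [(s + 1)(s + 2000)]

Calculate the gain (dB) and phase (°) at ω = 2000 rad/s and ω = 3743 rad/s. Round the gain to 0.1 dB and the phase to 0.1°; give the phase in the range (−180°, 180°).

ω = 2000: -35.0 dB, -47.8°; ω = 3743: -38.6 dB, -63.4°

At s = jω = j2000:
zero (s+100): 100 + j2000 → |·| = √(100²+2000²) = √4010000 ≈ 2002.5, ∠ = arctan(2000/100) ≈ 87.14°
pole (s+1): 1 + j2000 → |·| = √(1²+2000²) = √4000001 ≈ 2000, ∠ = arctan(2000/1) ≈ 89.97°
pole (s+2000): 2000 + j2000 → |·| = √(2000²+2000²) = √8000000 ≈ 2828.4, ∠ = arctan(2000/2000) ≈ 45.00°
|H| = 50 · 2002.5 / 5.6568e+06 ≈ 0.0177
Gain = 20 log₁₀(0.0177) ≈ -35.04 dB
∠H = 87.14° − 134.97° = -47.83°

At s = jω = j3743:
zero (s+100): 100 + j3743 → |·| = √(100²+3743²) = √14020049 ≈ 3744.3, ∠ = arctan(3743/100) ≈ 88.47°
pole (s+1): 1 + j3743 → |·| = √(1²+3743²) = √14010050 ≈ 3743, ∠ = arctan(3743/1) ≈ 89.98°
pole (s+2000): 2000 + j3743 → |·| = √(2000²+3743²) = √18010049 ≈ 4243.8, ∠ = arctan(3743/2000) ≈ 61.88°
|H| = 50 · 3744.3 / 1.5885e+07 ≈ 0.011786
Gain = 20 log₁₀(0.011786) ≈ -38.57 dB
∠H = 88.47° − 151.86° = -63.39°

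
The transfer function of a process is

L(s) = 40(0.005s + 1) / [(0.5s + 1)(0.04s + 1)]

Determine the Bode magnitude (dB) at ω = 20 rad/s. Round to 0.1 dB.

9.9 dB

At ω = 20 rad/s:
zero (1 + j20·0.005) = 1 + j0.1 → |·| ≈ 1.005, ∠ ≈ 5.71°
pole (1 + j20·0.5) = 1 + j10 → |·| ≈ 10.05, ∠ ≈ 84.29°
pole (1 + j20·0.04) = 1 + j0.8 → |·| ≈ 1.2806, ∠ ≈ 38.66°
|L| = 40 · 1.005 / (10.05 · 1.2806) ≈ 3.1235
Gain = 20 log₁₀(3.1235) ≈ 9.89 dB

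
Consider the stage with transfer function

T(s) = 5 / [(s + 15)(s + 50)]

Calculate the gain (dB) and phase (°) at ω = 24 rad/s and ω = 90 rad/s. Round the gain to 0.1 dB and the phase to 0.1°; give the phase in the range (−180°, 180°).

At s = jω = j24:
pole (s+15): 15 + j24 → |·| = √(15²+24²) = √801 ≈ 28.302, ∠ = arctan(24/15) ≈ 57.99°
pole (s+50): 50 + j24 → |·| = √(50²+24²) = √3076 ≈ 55.462, ∠ = arctan(24/50) ≈ 25.64°
|T| = 5 / 1569.7 ≈ 0.0031853
Gain = 20 log₁₀(0.0031853) ≈ -49.94 dB
∠T = 0.00° − 83.63° = -83.63°

At s = jω = j90:
pole (s+15): 15 + j90 → |·| = √(15²+90²) = √8325 ≈ 91.241, ∠ = arctan(90/15) ≈ 80.54°
pole (s+50): 50 + j90 → |·| = √(50²+90²) = √10600 ≈ 102.96, ∠ = arctan(90/50) ≈ 60.95°
|T| = 5 / 9394.2 ≈ 0.00053224
Gain = 20 log₁₀(0.00053224) ≈ -65.48 dB
∠T = 0.00° − 141.49° = -141.49°

ω = 24: -49.9 dB, -83.6°; ω = 90: -65.5 dB, -141.5°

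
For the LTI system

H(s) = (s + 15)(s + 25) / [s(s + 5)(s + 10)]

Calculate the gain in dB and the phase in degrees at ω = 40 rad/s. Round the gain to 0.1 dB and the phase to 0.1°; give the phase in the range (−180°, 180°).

-30.4 dB, -121.4°

At s = jω = j40:
zero (s+15): 15 + j40 → |·| = √(15²+40²) = √1825 ≈ 42.72, ∠ = arctan(40/15) ≈ 69.44°
zero (s+25): 25 + j40 → |·| = √(25²+40²) = √2225 ≈ 47.17, ∠ = arctan(40/25) ≈ 57.99°
pole (s+5): 5 + j40 → |·| = √(5²+40²) = √1625 ≈ 40.311, ∠ = arctan(40/5) ≈ 82.87°
pole (s+10): 10 + j40 → |·| = √(10²+40²) = √1700 ≈ 41.231, ∠ = arctan(40/10) ≈ 75.96°
pole at origin: |s| = 40, ∠ = 90.00° (in denominator)
|H| = 1 · 2015.1 / 66483 ≈ 0.03031
Gain = 20 log₁₀(0.03031) ≈ -30.37 dB
∠H = 127.43° − 248.83° = -121.40°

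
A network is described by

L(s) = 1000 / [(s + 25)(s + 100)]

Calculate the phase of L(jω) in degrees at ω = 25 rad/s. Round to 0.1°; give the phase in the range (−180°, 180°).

At s = jω = j25:
pole (s+25): 25 + j25 → |·| = √(25²+25²) = √1250 ≈ 35.355, ∠ = arctan(25/25) ≈ 45.00°
pole (s+100): 100 + j25 → |·| = √(100²+25²) = √10625 ≈ 103.08, ∠ = arctan(25/100) ≈ 14.04°
∠L = 0.00° − 59.04° = -59.04°

-59.0°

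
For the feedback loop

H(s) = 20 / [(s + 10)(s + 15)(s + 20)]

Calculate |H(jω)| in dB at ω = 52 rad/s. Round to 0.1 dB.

-78.0 dB

At s = jω = j52:
pole (s+10): 10 + j52 → |·| = √(10²+52²) = √2804 ≈ 52.953, ∠ = arctan(52/10) ≈ 79.11°
pole (s+15): 15 + j52 → |·| = √(15²+52²) = √2929 ≈ 54.12, ∠ = arctan(52/15) ≈ 73.91°
pole (s+20): 20 + j52 → |·| = √(20²+52²) = √3104 ≈ 55.714, ∠ = arctan(52/20) ≈ 68.96°
|H| = 20 / 1.5967e+05 ≈ 0.00012526
Gain = 20 log₁₀(0.00012526) ≈ -78.04 dB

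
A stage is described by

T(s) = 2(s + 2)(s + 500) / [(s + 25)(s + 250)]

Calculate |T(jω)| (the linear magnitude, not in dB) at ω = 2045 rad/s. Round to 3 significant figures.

At s = jω = j2045:
zero (s+2): 2 + j2045 → |·| = √(2²+2045²) = √4182029 ≈ 2045, ∠ = arctan(2045/2) ≈ 89.94°
zero (s+500): 500 + j2045 → |·| = √(500²+2045²) = √4432025 ≈ 2105.2, ∠ = arctan(2045/500) ≈ 76.26°
pole (s+25): 25 + j2045 → |·| = √(25²+2045²) = √4182650 ≈ 2045.2, ∠ = arctan(2045/25) ≈ 89.30°
pole (s+250): 250 + j2045 → |·| = √(250²+2045²) = √4244525 ≈ 2060.2, ∠ = arctan(2045/250) ≈ 83.03°
|T| = 2 · 4.3051e+06 / 4.2135e+06 ≈ 2.0435

2.04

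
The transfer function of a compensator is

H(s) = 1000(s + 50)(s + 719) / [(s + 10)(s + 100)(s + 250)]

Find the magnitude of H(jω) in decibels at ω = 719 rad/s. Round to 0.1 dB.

5.3 dB

At s = jω = j719:
zero (s+50): 50 + j719 → |·| = √(50²+719²) = √519461 ≈ 720.74, ∠ = arctan(719/50) ≈ 86.02°
zero (s+719): 719 + j719 → |·| = √(719²+719²) = √1033922 ≈ 1016.8, ∠ = arctan(719/719) ≈ 45.00°
pole (s+10): 10 + j719 → |·| = √(10²+719²) = √517061 ≈ 719.07, ∠ = arctan(719/10) ≈ 89.20°
pole (s+100): 100 + j719 → |·| = √(100²+719²) = √526961 ≈ 725.92, ∠ = arctan(719/100) ≈ 82.08°
pole (s+250): 250 + j719 → |·| = √(250²+719²) = √579461 ≈ 761.22, ∠ = arctan(719/250) ≈ 70.83°
|H| = 1000 · 7.3285e+05 / 3.9735e+08 ≈ 1.8443
Gain = 20 log₁₀(1.8443) ≈ 5.32 dB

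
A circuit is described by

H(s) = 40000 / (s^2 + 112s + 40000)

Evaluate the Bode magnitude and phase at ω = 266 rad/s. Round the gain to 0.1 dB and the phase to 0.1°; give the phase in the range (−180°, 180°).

-0.6 dB, -135.9°

At s = jω = j266:
quadratic: (j266)² + 112·j266 + 40000 = -30756 + j29792 → |·| ≈ 42819, ∠ ≈ 135.91°
|H| = 40000 / 42819 ≈ 0.93416
Gain = 20 log₁₀(0.93416) ≈ -0.59 dB
∠H = 0.00° − 135.91° = -135.91°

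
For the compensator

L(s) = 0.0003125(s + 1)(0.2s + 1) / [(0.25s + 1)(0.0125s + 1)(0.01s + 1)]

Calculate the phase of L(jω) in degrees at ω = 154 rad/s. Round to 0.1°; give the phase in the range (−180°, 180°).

At ω = 154 rad/s:
zero (1 + j154·1) = 1 + j154 → |·| ≈ 154, ∠ ≈ 89.63°
zero (1 + j154·0.2) = 1 + j30.8 → |·| ≈ 30.816, ∠ ≈ 88.14°
pole (1 + j154·0.25) = 1 + j38.5 → |·| ≈ 38.513, ∠ ≈ 88.51°
pole (1 + j154·0.0125) = 1 + j1.925 → |·| ≈ 2.1692, ∠ ≈ 62.55°
pole (1 + j154·0.01) = 1 + j1.54 → |·| ≈ 1.8362, ∠ ≈ 57.00°
∠L = (89.63° + 88.14°) − (88.51° + 62.55° + 57.00°) = -30.29°

-30.3°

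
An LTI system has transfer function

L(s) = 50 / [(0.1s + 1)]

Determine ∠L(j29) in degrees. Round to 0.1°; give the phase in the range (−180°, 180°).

-71.0°

At ω = 29 rad/s:
pole (1 + j29·0.1) = 1 + j2.9 → |·| ≈ 3.0676, ∠ ≈ 70.97°
∠L = (0°) − (70.97°) = -70.97°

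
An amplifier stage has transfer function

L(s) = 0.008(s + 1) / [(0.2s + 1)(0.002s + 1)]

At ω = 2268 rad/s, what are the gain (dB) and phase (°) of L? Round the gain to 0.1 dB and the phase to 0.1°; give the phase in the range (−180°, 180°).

At ω = 2268 rad/s:
zero (1 + j2268·1) = 1 + j2268 → |·| ≈ 2268, ∠ ≈ 89.97°
pole (1 + j2268·0.2) = 1 + j453.6 → |·| ≈ 453.6, ∠ ≈ 89.87°
pole (1 + j2268·0.002) = 1 + j4.536 → |·| ≈ 4.6449, ∠ ≈ 77.57°
|L| = 0.008 · 2268 / (453.6 · 4.6449) ≈ 0.0086116
Gain = 20 log₁₀(0.0086116) ≈ -41.30 dB
∠L = (89.97°) − (89.87° + 77.57°) = -77.47°

-41.3 dB, -77.5°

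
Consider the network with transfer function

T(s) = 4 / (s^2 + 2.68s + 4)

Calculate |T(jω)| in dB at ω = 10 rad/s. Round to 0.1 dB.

At s = jω = j10:
quadratic: (j10)² + 2.68·j10 + 4 = -96 + j26.8 → |·| ≈ 99.671, ∠ ≈ 164.40°
|T| = 4 / 99.671 ≈ 0.040132
Gain = 20 log₁₀(0.040132) ≈ -27.93 dB

-27.9 dB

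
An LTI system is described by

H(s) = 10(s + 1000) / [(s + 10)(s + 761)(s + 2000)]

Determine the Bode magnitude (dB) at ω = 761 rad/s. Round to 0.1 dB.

-102.9 dB

At s = jω = j761:
zero (s+1000): 1000 + j761 → |·| = √(1000²+761²) = √1579121 ≈ 1256.6, ∠ = arctan(761/1000) ≈ 37.27°
pole (s+10): 10 + j761 → |·| = √(10²+761²) = √579221 ≈ 761.07, ∠ = arctan(761/10) ≈ 89.25°
pole (s+761): 761 + j761 → |·| = √(761²+761²) = √1158242 ≈ 1076.2, ∠ = arctan(761/761) ≈ 45.00°
pole (s+2000): 2000 + j761 → |·| = √(2000²+761²) = √4579121 ≈ 2139.9, ∠ = arctan(761/2000) ≈ 20.83°
|H| = 10 · 1256.6 / 1.7527e+09 ≈ 7.1695e-06
Gain = 20 log₁₀(7.1695e-06) ≈ -102.89 dB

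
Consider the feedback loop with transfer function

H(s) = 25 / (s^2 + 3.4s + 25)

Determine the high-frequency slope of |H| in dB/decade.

-40 dB/decade

Each pole contributes −20 dB/decade at high frequency; each zero contributes +20 dB/decade.
Net: 0 zero(s) − 2 pole(s) → -40 dB/decade.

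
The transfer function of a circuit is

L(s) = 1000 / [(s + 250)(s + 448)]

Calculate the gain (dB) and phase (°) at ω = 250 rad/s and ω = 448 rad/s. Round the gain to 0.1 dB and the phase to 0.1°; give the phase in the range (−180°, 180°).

ω = 250: -45.2 dB, -74.2°; ω = 448: -50.2 dB, -105.8°

At s = jω = j250:
pole (s+250): 250 + j250 → |·| = √(250²+250²) = √125000 ≈ 353.55, ∠ = arctan(250/250) ≈ 45.00°
pole (s+448): 448 + j250 → |·| = √(448²+250²) = √263204 ≈ 513.03, ∠ = arctan(250/448) ≈ 29.16°
|L| = 1000 / 1.8138e+05 ≈ 0.0055133
Gain = 20 log₁₀(0.0055133) ≈ -45.17 dB
∠L = 0.00° − 74.16° = -74.16°

At s = jω = j448:
pole (s+250): 250 + j448 → |·| = √(250²+448²) = √263204 ≈ 513.03, ∠ = arctan(448/250) ≈ 60.84°
pole (s+448): 448 + j448 → |·| = √(448²+448²) = √401408 ≈ 633.57, ∠ = arctan(448/448) ≈ 45.00°
|L| = 1000 / 3.2504e+05 ≈ 0.0030765
Gain = 20 log₁₀(0.0030765) ≈ -50.24 dB
∠L = 0.00° − 105.84° = -105.84°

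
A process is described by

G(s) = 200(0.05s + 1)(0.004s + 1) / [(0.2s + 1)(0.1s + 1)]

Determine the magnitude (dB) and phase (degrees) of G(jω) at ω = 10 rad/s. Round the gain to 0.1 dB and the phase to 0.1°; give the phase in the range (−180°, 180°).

At ω = 10 rad/s:
zero (1 + j10·0.05) = 1 + j0.5 → |·| ≈ 1.118, ∠ ≈ 26.57°
zero (1 + j10·0.004) = 1 + j0.04 → |·| ≈ 1.0008, ∠ ≈ 2.29°
pole (1 + j10·0.2) = 1 + j2 → |·| ≈ 2.2361, ∠ ≈ 63.43°
pole (1 + j10·0.1) = 1 + j1 → |·| ≈ 1.4142, ∠ ≈ 45.00°
|G| = 200 · 1.118 · 1.0008 / (2.2361 · 1.4142) ≈ 70.765
Gain = 20 log₁₀(70.765) ≈ 37.00 dB
∠G = (26.57° + 2.29°) − (63.43° + 45.00°) = -79.57°

37.0 dB, -79.6°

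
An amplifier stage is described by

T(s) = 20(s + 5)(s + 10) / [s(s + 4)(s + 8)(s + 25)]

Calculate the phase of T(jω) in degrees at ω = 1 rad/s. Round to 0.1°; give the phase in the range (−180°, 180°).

At s = jω = j1:
zero (s+5): 5 + j1 → |·| = √(5²+1²) = √26 ≈ 5.099, ∠ = arctan(1/5) ≈ 11.31°
zero (s+10): 10 + j1 → |·| = √(10²+1²) = √101 ≈ 10.05, ∠ = arctan(1/10) ≈ 5.71°
pole (s+4): 4 + j1 → |·| = √(4²+1²) = √17 ≈ 4.1231, ∠ = arctan(1/4) ≈ 14.04°
pole (s+8): 8 + j1 → |·| = √(8²+1²) = √65 ≈ 8.0623, ∠ = arctan(1/8) ≈ 7.13°
pole (s+25): 25 + j1 → |·| = √(25²+1²) = √626 ≈ 25.02, ∠ = arctan(1/25) ≈ 2.29°
pole at origin: |s| = 1, ∠ = 90.00° (in denominator)
∠T = 17.02° − 113.46° = -96.44°

-96.4°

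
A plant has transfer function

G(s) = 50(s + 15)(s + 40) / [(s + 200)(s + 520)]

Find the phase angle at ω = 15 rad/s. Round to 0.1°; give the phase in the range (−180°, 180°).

59.6°

At s = jω = j15:
zero (s+15): 15 + j15 → |·| = √(15²+15²) = √450 ≈ 21.213, ∠ = arctan(15/15) ≈ 45.00°
zero (s+40): 40 + j15 → |·| = √(40²+15²) = √1825 ≈ 42.72, ∠ = arctan(15/40) ≈ 20.56°
pole (s+200): 200 + j15 → |·| = √(200²+15²) = √40225 ≈ 200.56, ∠ = arctan(15/200) ≈ 4.29°
pole (s+520): 520 + j15 → |·| = √(520²+15²) = √270625 ≈ 520.22, ∠ = arctan(15/520) ≈ 1.65°
∠G = 65.56° − 5.94° = 59.62°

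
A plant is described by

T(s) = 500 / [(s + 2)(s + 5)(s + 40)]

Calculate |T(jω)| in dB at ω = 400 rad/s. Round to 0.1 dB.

-102.2 dB

At s = jω = j400:
pole (s+2): 2 + j400 → |·| = √(2²+400²) = √160004 ≈ 400, ∠ = arctan(400/2) ≈ 89.71°
pole (s+5): 5 + j400 → |·| = √(5²+400²) = √160025 ≈ 400.03, ∠ = arctan(400/5) ≈ 89.28°
pole (s+40): 40 + j400 → |·| = √(40²+400²) = √161600 ≈ 402, ∠ = arctan(400/40) ≈ 84.29°
|T| = 500 / 6.4325e+07 ≈ 7.773e-06
Gain = 20 log₁₀(7.773e-06) ≈ -102.19 dB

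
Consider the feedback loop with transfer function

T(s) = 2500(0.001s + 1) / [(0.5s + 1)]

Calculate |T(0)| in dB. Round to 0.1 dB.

68.0 dB

T(0) = 2500 · 1 / 1 = 2500
20 log₁₀(2500) ≈ 67.96 dB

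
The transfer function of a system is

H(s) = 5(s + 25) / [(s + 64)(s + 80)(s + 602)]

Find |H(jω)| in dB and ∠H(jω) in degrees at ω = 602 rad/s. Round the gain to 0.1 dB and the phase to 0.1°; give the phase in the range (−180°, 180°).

At s = jω = j602:
zero (s+25): 25 + j602 → |·| = √(25²+602²) = √363029 ≈ 602.52, ∠ = arctan(602/25) ≈ 87.62°
pole (s+64): 64 + j602 → |·| = √(64²+602²) = √366500 ≈ 605.39, ∠ = arctan(602/64) ≈ 83.93°
pole (s+80): 80 + j602 → |·| = √(80²+602²) = √368804 ≈ 607.29, ∠ = arctan(602/80) ≈ 82.43°
pole (s+602): 602 + j602 → |·| = √(602²+602²) = √724808 ≈ 851.36, ∠ = arctan(602/602) ≈ 45.00°
|H| = 5 · 602.52 / 3.13e+08 ≈ 9.6249e-06
Gain = 20 log₁₀(9.6249e-06) ≈ -100.33 dB
∠H = 87.62° − 211.36° = -123.74°

-100.3 dB, -123.7°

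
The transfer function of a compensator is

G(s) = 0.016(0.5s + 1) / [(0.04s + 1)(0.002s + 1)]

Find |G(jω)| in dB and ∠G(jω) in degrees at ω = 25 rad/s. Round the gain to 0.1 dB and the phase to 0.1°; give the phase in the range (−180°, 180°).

At ω = 25 rad/s:
zero (1 + j25·0.5) = 1 + j12.5 → |·| ≈ 12.54, ∠ ≈ 85.43°
pole (1 + j25·0.04) = 1 + j1 → |·| ≈ 1.4142, ∠ ≈ 45.00°
pole (1 + j25·0.002) = 1 + j0.05 → |·| ≈ 1.0012, ∠ ≈ 2.86°
|G| = 0.016 · 12.54 / (1.4142 · 1.0012) ≈ 0.14171
Gain = 20 log₁₀(0.14171) ≈ -16.97 dB
∠G = (85.43°) − (45.00° + 2.86°) = 37.57°

-17.0 dB, 37.6°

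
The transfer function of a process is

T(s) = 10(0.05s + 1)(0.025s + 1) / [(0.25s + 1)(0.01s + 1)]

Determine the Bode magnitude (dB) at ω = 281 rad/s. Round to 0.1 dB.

13.6 dB

At ω = 281 rad/s:
zero (1 + j281·0.05) = 1 + j14.05 → |·| ≈ 14.086, ∠ ≈ 85.93°
zero (1 + j281·0.025) = 1 + j7.025 → |·| ≈ 7.0958, ∠ ≈ 81.90°
pole (1 + j281·0.25) = 1 + j70.25 → |·| ≈ 70.257, ∠ ≈ 89.18°
pole (1 + j281·0.01) = 1 + j2.81 → |·| ≈ 2.9826, ∠ ≈ 70.41°
|T| = 10 · 14.086 · 7.0958 / (70.257 · 2.9826) ≈ 4.7698
Gain = 20 log₁₀(4.7698) ≈ 13.57 dB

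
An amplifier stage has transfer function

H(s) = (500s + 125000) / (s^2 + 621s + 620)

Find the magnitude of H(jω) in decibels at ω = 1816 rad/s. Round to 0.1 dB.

-11.6 dB

Substitute s = j1816:
Numerator: 500(j1816) + 125000 = 125000 + j908000
Denominator: (j1816)^2 + 621(j1816) + 620 = -3297236 + j1127736
|N| = √(125000² + 908000²) ≈ 9.1656e+05, ∠N ≈ 82.16°
|D| = √(3297236² + 1127736²) ≈ 3.4848e+06, ∠D ≈ 161.12°
|H| = 9.1656e+05 / 3.4848e+06 ≈ 0.26302
Gain = 20 log₁₀(0.26302) ≈ -11.60 dB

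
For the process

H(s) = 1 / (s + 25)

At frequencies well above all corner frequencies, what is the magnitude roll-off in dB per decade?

-20 dB/decade

Each pole contributes −20 dB/decade at high frequency; each zero contributes +20 dB/decade.
Net: 0 zero(s) − 1 pole(s) → -20 dB/decade.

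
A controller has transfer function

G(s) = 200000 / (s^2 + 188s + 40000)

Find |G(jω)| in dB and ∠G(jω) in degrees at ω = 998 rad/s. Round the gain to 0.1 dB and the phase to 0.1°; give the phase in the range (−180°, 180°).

At s = jω = j998:
quadratic: (j998)² + 188·j998 + 40000 = -956004 + j187624 → |·| ≈ 9.7424e+05, ∠ ≈ 168.90°
|G| = 200000 / 9.7424e+05 ≈ 0.20529
Gain = 20 log₁₀(0.20529) ≈ -13.75 dB
∠G = 0.00° − 168.90° = -168.90°

-13.8 dB, -168.9°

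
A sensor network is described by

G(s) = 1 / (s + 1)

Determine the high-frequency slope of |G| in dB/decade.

Each pole contributes −20 dB/decade at high frequency; each zero contributes +20 dB/decade.
Net: 0 zero(s) − 1 pole(s) → -20 dB/decade.

-20 dB/decade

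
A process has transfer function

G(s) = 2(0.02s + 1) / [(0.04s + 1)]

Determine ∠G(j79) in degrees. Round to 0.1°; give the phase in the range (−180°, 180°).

At ω = 79 rad/s:
zero (1 + j79·0.02) = 1 + j1.58 → |·| ≈ 1.8699, ∠ ≈ 57.67°
pole (1 + j79·0.04) = 1 + j3.16 → |·| ≈ 3.3145, ∠ ≈ 72.44°
∠G = (57.67°) − (72.44°) = -14.77°

-14.8°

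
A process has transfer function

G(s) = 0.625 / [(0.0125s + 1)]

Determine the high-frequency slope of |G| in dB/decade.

-20 dB/decade

Each pole contributes −20 dB/decade at high frequency; each zero contributes +20 dB/decade.
Net: 0 zero(s) − 1 pole(s) → -20 dB/decade.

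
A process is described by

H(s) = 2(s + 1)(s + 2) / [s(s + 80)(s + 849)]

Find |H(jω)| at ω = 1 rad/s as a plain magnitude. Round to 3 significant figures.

9.31e-05

At s = jω = j1:
zero (s+1): 1 + j1 → |·| = √(1²+1²) = √2 ≈ 1.4142, ∠ = arctan(1/1) ≈ 45.00°
zero (s+2): 2 + j1 → |·| = √(2²+1²) = √5 ≈ 2.2361, ∠ = arctan(1/2) ≈ 26.57°
pole (s+80): 80 + j1 → |·| = √(80²+1²) = √6401 ≈ 80.006, ∠ = arctan(1/80) ≈ 0.72°
pole (s+849): 849 + j1 → |·| = √(849²+1²) = √720802 ≈ 849, ∠ = arctan(1/849) ≈ 0.07°
pole at origin: |s| = 1, ∠ = 90.00° (in denominator)
|H| = 2 · 3.1623 / 67925 ≈ 9.3112e-05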